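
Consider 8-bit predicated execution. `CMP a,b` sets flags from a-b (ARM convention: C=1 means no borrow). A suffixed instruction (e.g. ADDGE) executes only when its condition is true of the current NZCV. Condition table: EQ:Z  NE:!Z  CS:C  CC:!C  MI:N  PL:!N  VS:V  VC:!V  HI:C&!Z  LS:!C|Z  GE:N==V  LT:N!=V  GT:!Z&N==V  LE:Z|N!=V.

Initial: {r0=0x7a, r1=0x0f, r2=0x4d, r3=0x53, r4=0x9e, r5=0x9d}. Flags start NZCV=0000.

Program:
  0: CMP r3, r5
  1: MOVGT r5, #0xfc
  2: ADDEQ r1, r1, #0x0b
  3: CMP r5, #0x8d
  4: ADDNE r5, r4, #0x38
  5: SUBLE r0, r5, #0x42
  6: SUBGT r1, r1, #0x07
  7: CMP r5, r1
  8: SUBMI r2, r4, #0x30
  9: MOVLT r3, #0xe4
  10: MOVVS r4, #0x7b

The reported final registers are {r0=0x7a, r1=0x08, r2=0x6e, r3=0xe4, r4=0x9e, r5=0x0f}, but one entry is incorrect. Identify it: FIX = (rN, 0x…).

[0] flags=1001 → (cmp)
[1] flags=1001 GT?T → r5=0xfc
[2] flags=1001 EQ?F → skip
[3] flags=0010 → (cmp)
[4] flags=0010 NE?T → r5=0xd6
[5] flags=0010 LE?F → skip
[6] flags=0010 GT?T → r1=0x08
[7] flags=1010 → (cmp)
[8] flags=1010 MI?T → r2=0x6e
[9] flags=1010 LT?T → r3=0xe4
[10] flags=1010 VS?F → skip

FIX = (r5, 0xd6)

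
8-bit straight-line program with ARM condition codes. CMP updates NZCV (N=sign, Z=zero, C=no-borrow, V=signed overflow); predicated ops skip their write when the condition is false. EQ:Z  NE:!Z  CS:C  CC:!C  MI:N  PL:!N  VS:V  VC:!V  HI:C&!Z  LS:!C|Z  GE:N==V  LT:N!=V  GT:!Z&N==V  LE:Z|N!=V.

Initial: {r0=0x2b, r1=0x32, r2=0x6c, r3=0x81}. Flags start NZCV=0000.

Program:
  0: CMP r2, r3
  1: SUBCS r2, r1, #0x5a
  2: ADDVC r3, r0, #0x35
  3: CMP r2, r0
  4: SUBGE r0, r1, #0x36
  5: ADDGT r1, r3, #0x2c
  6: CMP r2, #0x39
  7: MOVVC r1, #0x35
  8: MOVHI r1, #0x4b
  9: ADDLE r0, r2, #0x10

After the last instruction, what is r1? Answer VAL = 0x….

VAL = 0x4b

0: ✓ CMP  NZCV=1001
1: · SUBCS
2: · ADDVC
3: ✓ CMP  NZCV=0010
4: ✓ SUBGE  r0←0xfc
5: ✓ ADDGT  r1←0xad
6: ✓ CMP  NZCV=0010
7: ✓ MOVVC  r1←0x35
8: ✓ MOVHI  r1←0x4b
9: · ADDLE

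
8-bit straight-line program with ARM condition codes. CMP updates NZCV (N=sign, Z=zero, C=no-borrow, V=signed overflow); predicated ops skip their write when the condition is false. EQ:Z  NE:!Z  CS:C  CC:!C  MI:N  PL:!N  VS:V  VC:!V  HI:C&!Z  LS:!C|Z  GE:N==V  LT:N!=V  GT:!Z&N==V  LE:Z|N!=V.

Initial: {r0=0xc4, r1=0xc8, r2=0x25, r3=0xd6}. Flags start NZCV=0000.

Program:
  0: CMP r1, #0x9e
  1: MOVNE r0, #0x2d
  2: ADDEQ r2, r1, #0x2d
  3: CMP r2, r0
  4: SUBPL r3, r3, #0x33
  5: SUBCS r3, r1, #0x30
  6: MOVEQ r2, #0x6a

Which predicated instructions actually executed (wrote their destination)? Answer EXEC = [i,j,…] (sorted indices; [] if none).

[0] flags=0010 → (cmp)
[1] flags=0010 NE?T → r0=0x2d
[2] flags=0010 EQ?F → skip
[3] flags=1000 → (cmp)
[4] flags=1000 PL?F → skip
[5] flags=1000 CS?F → skip
[6] flags=1000 EQ?F → skip

EXEC = [1]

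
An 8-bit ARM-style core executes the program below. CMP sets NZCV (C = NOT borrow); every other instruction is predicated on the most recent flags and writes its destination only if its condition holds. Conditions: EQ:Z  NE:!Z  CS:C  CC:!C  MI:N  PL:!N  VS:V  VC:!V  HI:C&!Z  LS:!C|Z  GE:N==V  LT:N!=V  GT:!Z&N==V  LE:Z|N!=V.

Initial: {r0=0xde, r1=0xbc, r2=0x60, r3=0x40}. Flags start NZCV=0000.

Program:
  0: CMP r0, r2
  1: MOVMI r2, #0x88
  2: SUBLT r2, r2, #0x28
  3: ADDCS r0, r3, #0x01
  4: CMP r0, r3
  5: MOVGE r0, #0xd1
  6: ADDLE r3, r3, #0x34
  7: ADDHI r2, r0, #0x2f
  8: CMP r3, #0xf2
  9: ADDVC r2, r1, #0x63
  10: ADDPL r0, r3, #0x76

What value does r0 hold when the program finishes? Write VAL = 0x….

VAL = 0xb6

[0] flags=0011 → (cmp)
[1] flags=0011 MI?F → skip
[2] flags=0011 LT?T → r2=0x38
[3] flags=0011 CS?T → r0=0x41
[4] flags=0010 → (cmp)
[5] flags=0010 GE?T → r0=0xd1
[6] flags=0010 LE?F → skip
[7] flags=0010 HI?T → r2=0x00
[8] flags=0000 → (cmp)
[9] flags=0000 VC?T → r2=0x1f
[10] flags=0000 PL?T → r0=0xb6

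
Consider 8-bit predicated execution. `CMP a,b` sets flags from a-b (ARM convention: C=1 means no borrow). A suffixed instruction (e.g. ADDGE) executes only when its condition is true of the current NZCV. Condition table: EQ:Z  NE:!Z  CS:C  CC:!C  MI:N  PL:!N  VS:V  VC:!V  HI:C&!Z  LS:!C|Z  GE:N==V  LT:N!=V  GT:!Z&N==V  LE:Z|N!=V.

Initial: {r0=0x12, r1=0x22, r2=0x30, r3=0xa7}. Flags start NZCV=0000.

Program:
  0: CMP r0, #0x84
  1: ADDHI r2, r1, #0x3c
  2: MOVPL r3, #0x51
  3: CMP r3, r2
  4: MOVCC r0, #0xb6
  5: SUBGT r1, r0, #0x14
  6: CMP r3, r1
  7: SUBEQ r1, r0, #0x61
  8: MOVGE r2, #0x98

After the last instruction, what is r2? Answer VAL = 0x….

VAL = 0x30

0: ✓ CMP  NZCV=1001
1: · ADDHI
2: · MOVPL
3: ✓ CMP  NZCV=0011
4: · MOVCC
5: · SUBGT
6: ✓ CMP  NZCV=1010
7: · SUBEQ
8: · MOVGE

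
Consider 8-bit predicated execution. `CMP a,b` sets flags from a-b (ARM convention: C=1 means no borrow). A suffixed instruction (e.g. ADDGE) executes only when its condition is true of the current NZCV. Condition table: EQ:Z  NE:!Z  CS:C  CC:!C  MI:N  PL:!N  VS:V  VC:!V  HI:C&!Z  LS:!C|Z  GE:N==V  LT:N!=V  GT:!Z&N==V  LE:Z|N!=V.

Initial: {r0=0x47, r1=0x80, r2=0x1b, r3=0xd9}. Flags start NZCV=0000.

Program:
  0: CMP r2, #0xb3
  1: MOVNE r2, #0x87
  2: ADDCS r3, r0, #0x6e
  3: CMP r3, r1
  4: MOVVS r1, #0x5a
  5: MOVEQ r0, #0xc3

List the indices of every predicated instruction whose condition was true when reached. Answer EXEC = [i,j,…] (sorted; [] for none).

EXEC = [1]

[0] flags=0000 → (cmp)
[1] flags=0000 NE?T → r2=0x87
[2] flags=0000 CS?F → skip
[3] flags=0010 → (cmp)
[4] flags=0010 VS?F → skip
[5] flags=0010 EQ?F → skip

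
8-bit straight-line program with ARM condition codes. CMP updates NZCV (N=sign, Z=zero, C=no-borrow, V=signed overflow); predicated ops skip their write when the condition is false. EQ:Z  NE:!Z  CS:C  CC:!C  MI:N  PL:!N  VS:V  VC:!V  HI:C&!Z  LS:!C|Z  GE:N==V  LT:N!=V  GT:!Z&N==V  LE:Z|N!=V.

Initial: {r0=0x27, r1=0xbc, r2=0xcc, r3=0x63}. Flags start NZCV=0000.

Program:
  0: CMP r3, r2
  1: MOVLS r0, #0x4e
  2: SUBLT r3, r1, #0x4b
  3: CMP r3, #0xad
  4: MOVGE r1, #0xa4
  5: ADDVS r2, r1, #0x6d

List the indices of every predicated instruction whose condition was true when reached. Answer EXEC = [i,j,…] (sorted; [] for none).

EXEC = [1,4,5]

[0] flags=1001 → (cmp)
[1] flags=1001 LS?T → r0=0x4e
[2] flags=1001 LT?F → skip
[3] flags=1001 → (cmp)
[4] flags=1001 GE?T → r1=0xa4
[5] flags=1001 VS?T → r2=0x11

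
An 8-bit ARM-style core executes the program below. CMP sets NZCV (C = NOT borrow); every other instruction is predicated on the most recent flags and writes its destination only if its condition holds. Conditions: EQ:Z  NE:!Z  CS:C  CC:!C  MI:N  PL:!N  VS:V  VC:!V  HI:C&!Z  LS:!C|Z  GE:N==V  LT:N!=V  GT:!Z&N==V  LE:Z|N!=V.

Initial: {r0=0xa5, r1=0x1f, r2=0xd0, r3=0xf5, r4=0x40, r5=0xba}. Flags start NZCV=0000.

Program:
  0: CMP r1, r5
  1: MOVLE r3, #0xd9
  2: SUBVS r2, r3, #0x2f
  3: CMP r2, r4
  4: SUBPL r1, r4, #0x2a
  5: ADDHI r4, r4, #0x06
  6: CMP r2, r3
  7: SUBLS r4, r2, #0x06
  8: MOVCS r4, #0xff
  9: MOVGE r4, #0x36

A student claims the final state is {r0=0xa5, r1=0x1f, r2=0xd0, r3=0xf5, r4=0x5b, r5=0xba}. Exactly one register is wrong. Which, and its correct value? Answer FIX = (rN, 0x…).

FIX = (r4, 0xca)

0: ✓ CMP  NZCV=0000
1: · MOVLE
2: · SUBVS
3: ✓ CMP  NZCV=1010
4: · SUBPL
5: ✓ ADDHI  r4←0x46
6: ✓ CMP  NZCV=1000
7: ✓ SUBLS  r4←0xca
8: · MOVCS
9: · MOVGE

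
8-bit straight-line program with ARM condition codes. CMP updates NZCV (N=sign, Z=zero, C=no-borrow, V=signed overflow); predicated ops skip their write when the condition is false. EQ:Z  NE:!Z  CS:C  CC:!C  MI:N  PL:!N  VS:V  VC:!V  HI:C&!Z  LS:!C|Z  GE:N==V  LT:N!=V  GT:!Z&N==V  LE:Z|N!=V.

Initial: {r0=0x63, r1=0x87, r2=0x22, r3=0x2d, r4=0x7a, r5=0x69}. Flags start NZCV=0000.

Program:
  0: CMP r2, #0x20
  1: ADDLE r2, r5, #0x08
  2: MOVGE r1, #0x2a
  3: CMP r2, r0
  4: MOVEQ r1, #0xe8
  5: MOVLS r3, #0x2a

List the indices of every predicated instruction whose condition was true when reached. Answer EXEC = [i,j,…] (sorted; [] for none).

0: ✓ CMP  NZCV=0010
1: · ADDLE
2: ✓ MOVGE  r1←0x2a
3: ✓ CMP  NZCV=1000
4: · MOVEQ
5: ✓ MOVLS  r3←0x2a

EXEC = [2,5]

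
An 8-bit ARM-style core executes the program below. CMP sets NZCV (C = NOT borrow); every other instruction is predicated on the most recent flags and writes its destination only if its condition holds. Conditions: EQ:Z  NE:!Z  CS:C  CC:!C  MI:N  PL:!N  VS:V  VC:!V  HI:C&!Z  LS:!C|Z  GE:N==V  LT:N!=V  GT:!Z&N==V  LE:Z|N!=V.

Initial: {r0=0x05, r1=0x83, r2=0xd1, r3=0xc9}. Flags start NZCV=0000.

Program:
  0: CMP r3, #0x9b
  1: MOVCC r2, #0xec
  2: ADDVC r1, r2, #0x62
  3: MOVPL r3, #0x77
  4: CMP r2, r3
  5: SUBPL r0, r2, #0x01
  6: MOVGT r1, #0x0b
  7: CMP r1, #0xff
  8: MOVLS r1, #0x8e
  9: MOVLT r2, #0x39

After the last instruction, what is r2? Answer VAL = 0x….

[0] flags=0010 → (cmp)
[1] flags=0010 CC?F → skip
[2] flags=0010 VC?T → r1=0x33
[3] flags=0010 PL?T → r3=0x77
[4] flags=0011 → (cmp)
[5] flags=0011 PL?T → r0=0xd0
[6] flags=0011 GT?F → skip
[7] flags=0000 → (cmp)
[8] flags=0000 LS?T → r1=0x8e
[9] flags=0000 LT?F → skip

VAL = 0xd1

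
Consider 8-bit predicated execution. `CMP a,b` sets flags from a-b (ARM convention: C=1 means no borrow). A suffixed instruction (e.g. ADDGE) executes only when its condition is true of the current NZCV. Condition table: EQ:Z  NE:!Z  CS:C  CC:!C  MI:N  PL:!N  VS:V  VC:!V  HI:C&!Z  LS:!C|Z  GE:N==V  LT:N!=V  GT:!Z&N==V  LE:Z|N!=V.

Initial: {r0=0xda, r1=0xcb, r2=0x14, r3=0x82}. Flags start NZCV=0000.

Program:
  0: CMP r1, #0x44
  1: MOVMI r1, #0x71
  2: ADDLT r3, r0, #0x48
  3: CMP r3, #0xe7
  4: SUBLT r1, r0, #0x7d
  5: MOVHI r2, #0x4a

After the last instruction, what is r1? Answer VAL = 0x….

0: ✓ CMP  NZCV=1010
1: ✓ MOVMI  r1←0x71
2: ✓ ADDLT  r3←0x22
3: ✓ CMP  NZCV=0000
4: · SUBLT
5: · MOVHI

VAL = 0x71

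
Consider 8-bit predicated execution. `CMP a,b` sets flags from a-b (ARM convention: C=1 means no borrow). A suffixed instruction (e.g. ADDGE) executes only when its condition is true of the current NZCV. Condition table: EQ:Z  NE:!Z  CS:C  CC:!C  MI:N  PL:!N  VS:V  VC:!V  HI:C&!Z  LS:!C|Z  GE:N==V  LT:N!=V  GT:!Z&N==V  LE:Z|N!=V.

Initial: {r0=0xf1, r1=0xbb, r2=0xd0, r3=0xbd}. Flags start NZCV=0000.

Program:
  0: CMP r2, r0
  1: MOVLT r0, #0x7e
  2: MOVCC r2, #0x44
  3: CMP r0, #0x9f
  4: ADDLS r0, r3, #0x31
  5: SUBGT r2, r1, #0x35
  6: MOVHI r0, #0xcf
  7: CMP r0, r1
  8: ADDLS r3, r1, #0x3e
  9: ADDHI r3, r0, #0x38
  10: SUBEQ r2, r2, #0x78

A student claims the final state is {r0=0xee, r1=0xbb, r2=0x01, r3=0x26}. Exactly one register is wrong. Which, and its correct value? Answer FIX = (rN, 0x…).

FIX = (r2, 0x86)

[0] flags=1000 → (cmp)
[1] flags=1000 LT?T → r0=0x7e
[2] flags=1000 CC?T → r2=0x44
[3] flags=1001 → (cmp)
[4] flags=1001 LS?T → r0=0xee
[5] flags=1001 GT?T → r2=0x86
[6] flags=1001 HI?F → skip
[7] flags=0010 → (cmp)
[8] flags=0010 LS?F → skip
[9] flags=0010 HI?T → r3=0x26
[10] flags=0010 EQ?F → skip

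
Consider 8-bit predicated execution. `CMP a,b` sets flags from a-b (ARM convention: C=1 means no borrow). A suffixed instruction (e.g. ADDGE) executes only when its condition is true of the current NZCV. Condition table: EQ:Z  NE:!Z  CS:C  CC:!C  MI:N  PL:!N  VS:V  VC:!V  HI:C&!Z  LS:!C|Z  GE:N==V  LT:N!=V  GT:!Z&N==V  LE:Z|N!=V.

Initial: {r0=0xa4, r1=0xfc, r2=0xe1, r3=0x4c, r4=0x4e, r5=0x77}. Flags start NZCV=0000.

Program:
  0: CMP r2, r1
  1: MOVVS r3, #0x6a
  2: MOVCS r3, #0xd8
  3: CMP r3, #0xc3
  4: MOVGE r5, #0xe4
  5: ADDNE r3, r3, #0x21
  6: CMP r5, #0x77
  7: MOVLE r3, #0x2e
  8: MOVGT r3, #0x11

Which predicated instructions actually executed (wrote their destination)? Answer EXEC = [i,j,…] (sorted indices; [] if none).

0: ✓ CMP  NZCV=1000
1: · MOVVS
2: · MOVCS
3: ✓ CMP  NZCV=1001
4: ✓ MOVGE  r5←0xe4
5: ✓ ADDNE  r3←0x6d
6: ✓ CMP  NZCV=0011
7: ✓ MOVLE  r3←0x2e
8: · MOVGT

EXEC = [4,5,7]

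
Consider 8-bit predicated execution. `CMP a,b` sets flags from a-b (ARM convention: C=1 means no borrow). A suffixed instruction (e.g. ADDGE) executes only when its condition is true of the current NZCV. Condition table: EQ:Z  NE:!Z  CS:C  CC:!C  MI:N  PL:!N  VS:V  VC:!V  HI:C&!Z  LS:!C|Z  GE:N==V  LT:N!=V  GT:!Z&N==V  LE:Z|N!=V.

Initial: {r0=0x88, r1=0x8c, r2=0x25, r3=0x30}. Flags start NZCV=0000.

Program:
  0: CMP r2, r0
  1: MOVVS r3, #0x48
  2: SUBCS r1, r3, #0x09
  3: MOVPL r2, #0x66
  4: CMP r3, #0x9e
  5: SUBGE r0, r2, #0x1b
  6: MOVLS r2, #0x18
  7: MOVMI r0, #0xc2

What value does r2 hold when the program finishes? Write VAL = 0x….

VAL = 0x18

[0] flags=1001 → (cmp)
[1] flags=1001 VS?T → r3=0x48
[2] flags=1001 CS?F → skip
[3] flags=1001 PL?F → skip
[4] flags=1001 → (cmp)
[5] flags=1001 GE?T → r0=0x0a
[6] flags=1001 LS?T → r2=0x18
[7] flags=1001 MI?T → r0=0xc2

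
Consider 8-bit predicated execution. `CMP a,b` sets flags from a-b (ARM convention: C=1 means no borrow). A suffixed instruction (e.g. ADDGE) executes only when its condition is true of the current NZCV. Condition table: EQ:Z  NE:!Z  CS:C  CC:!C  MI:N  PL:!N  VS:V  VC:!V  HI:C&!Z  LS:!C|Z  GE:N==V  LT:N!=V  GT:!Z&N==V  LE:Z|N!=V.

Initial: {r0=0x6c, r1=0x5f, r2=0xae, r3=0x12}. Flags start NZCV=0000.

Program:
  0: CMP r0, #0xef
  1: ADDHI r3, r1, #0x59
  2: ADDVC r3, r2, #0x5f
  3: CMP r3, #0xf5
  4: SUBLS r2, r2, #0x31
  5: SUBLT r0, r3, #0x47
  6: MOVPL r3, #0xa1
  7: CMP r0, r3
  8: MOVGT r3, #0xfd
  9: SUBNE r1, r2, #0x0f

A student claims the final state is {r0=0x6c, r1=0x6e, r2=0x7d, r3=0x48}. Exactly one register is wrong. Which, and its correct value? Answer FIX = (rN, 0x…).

FIX = (r3, 0xfd)

0: ✓ CMP  NZCV=0000
1: · ADDHI
2: ✓ ADDVC  r3←0x0d
3: ✓ CMP  NZCV=0000
4: ✓ SUBLS  r2←0x7d
5: · SUBLT
6: ✓ MOVPL  r3←0xa1
7: ✓ CMP  NZCV=1001
8: ✓ MOVGT  r3←0xfd
9: ✓ SUBNE  r1←0x6e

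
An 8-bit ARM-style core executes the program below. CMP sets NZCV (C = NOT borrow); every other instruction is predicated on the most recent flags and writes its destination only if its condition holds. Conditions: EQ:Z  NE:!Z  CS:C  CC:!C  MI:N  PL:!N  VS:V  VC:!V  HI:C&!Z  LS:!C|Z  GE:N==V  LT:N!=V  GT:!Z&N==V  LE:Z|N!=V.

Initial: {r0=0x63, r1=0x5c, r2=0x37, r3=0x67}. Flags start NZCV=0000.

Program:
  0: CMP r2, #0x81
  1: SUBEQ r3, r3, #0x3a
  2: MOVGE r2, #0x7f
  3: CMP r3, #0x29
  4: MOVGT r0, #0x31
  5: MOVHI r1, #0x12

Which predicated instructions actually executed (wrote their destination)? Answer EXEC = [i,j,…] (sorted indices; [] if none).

EXEC = [2,4,5]

[0] flags=1001 → (cmp)
[1] flags=1001 EQ?F → skip
[2] flags=1001 GE?T → r2=0x7f
[3] flags=0010 → (cmp)
[4] flags=0010 GT?T → r0=0x31
[5] flags=0010 HI?T → r1=0x12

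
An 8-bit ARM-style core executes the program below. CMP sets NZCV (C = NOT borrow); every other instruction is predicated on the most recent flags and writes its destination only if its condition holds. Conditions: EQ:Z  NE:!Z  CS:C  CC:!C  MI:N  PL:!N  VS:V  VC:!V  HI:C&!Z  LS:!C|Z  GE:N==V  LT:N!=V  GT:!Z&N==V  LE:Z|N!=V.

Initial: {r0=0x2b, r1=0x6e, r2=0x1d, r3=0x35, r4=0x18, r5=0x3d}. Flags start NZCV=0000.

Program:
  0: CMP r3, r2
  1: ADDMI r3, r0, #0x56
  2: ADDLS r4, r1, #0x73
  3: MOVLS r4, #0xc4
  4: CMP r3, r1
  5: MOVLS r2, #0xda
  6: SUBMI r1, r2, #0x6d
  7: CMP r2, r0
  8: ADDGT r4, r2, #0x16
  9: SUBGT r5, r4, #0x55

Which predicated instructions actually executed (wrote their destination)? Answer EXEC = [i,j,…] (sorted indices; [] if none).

[0] flags=0010 → (cmp)
[1] flags=0010 MI?F → skip
[2] flags=0010 LS?F → skip
[3] flags=0010 LS?F → skip
[4] flags=1000 → (cmp)
[5] flags=1000 LS?T → r2=0xda
[6] flags=1000 MI?T → r1=0x6d
[7] flags=1010 → (cmp)
[8] flags=1010 GT?F → skip
[9] flags=1010 GT?F → skip

EXEC = [5,6]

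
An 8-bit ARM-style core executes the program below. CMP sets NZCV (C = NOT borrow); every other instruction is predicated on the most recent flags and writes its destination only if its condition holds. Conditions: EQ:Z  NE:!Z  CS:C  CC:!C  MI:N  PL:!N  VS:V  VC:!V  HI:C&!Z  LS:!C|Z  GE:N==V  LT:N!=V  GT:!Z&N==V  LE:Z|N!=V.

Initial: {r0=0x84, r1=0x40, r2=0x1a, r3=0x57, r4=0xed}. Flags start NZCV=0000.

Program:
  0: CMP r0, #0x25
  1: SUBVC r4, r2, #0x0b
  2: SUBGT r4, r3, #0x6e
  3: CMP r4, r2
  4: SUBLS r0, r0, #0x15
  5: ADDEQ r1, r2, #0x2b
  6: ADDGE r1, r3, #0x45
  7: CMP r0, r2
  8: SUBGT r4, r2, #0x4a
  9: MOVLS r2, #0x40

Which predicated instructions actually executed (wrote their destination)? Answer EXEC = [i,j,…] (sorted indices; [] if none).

[0] flags=0011 → (cmp)
[1] flags=0011 VC?F → skip
[2] flags=0011 GT?F → skip
[3] flags=1010 → (cmp)
[4] flags=1010 LS?F → skip
[5] flags=1010 EQ?F → skip
[6] flags=1010 GE?F → skip
[7] flags=0011 → (cmp)
[8] flags=0011 GT?F → skip
[9] flags=0011 LS?F → skip

EXEC = []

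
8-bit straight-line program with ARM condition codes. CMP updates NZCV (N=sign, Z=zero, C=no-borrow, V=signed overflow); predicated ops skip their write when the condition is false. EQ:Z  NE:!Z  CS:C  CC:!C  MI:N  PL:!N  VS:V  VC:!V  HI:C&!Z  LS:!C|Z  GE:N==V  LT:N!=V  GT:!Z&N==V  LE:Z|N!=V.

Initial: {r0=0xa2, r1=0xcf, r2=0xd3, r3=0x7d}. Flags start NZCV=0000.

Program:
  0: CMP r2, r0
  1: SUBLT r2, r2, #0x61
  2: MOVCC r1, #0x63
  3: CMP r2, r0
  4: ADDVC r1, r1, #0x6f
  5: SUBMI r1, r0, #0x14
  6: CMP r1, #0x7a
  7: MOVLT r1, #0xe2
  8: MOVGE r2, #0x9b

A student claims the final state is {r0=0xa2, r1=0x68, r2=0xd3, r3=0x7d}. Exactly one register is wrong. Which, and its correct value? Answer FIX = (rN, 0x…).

[0] flags=0010 → (cmp)
[1] flags=0010 LT?F → skip
[2] flags=0010 CC?F → skip
[3] flags=0010 → (cmp)
[4] flags=0010 VC?T → r1=0x3e
[5] flags=0010 MI?F → skip
[6] flags=1000 → (cmp)
[7] flags=1000 LT?T → r1=0xe2
[8] flags=1000 GE?F → skip

FIX = (r1, 0xe2)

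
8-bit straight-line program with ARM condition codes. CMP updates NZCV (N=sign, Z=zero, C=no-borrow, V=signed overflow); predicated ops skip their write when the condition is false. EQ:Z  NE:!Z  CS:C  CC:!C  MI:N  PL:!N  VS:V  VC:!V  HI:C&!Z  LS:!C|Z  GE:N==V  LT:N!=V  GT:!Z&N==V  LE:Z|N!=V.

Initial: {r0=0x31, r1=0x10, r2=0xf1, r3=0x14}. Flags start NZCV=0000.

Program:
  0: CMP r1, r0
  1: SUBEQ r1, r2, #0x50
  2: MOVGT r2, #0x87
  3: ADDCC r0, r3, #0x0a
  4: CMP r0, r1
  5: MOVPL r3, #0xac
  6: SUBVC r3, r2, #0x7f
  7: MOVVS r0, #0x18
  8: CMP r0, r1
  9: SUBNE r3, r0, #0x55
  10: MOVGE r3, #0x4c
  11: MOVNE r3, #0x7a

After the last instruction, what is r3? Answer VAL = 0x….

VAL = 0x7a

[0] flags=1000 → (cmp)
[1] flags=1000 EQ?F → skip
[2] flags=1000 GT?F → skip
[3] flags=1000 CC?T → r0=0x1e
[4] flags=0010 → (cmp)
[5] flags=0010 PL?T → r3=0xac
[6] flags=0010 VC?T → r3=0x72
[7] flags=0010 VS?F → skip
[8] flags=0010 → (cmp)
[9] flags=0010 NE?T → r3=0xc9
[10] flags=0010 GE?T → r3=0x4c
[11] flags=0010 NE?T → r3=0x7a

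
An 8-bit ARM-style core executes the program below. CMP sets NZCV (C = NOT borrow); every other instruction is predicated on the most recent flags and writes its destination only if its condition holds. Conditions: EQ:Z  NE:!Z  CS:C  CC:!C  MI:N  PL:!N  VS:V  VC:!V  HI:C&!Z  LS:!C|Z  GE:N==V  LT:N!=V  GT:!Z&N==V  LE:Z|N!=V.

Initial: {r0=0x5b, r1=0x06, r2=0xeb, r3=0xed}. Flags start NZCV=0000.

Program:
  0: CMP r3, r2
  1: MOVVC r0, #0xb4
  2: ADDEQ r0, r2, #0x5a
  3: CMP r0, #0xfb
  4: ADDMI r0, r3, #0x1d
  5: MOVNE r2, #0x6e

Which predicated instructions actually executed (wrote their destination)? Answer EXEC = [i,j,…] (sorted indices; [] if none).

0: ✓ CMP  NZCV=0010
1: ✓ MOVVC  r0←0xb4
2: · ADDEQ
3: ✓ CMP  NZCV=1000
4: ✓ ADDMI  r0←0x0a
5: ✓ MOVNE  r2←0x6e

EXEC = [1,4,5]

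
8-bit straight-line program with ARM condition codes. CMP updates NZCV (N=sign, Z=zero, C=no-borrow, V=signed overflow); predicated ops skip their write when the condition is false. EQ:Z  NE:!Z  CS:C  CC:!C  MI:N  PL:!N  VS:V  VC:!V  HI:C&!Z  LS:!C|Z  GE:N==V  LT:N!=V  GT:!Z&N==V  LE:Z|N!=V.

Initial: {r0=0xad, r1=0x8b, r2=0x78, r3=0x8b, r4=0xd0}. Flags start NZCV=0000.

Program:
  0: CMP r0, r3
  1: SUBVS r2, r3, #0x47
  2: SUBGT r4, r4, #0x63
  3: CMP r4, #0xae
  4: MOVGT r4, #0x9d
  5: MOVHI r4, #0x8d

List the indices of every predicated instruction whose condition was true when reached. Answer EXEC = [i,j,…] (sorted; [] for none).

EXEC = [2,4]

[0] flags=0010 → (cmp)
[1] flags=0010 VS?F → skip
[2] flags=0010 GT?T → r4=0x6d
[3] flags=1001 → (cmp)
[4] flags=1001 GT?T → r4=0x9d
[5] flags=1001 HI?F → skip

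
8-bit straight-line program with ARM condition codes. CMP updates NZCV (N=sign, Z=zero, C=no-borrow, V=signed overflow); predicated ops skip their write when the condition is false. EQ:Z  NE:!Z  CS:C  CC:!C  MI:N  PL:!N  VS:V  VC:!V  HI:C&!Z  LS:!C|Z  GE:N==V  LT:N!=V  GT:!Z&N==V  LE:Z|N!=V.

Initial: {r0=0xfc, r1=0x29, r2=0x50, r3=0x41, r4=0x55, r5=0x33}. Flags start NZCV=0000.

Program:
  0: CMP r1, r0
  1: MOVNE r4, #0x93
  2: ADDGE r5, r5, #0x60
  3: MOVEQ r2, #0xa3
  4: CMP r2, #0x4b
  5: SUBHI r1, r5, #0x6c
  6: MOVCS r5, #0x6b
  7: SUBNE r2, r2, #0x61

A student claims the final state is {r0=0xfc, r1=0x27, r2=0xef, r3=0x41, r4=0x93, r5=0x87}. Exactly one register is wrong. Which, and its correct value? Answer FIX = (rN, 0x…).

FIX = (r5, 0x6b)

[0] flags=0000 → (cmp)
[1] flags=0000 NE?T → r4=0x93
[2] flags=0000 GE?T → r5=0x93
[3] flags=0000 EQ?F → skip
[4] flags=0010 → (cmp)
[5] flags=0010 HI?T → r1=0x27
[6] flags=0010 CS?T → r5=0x6b
[7] flags=0010 NE?T → r2=0xef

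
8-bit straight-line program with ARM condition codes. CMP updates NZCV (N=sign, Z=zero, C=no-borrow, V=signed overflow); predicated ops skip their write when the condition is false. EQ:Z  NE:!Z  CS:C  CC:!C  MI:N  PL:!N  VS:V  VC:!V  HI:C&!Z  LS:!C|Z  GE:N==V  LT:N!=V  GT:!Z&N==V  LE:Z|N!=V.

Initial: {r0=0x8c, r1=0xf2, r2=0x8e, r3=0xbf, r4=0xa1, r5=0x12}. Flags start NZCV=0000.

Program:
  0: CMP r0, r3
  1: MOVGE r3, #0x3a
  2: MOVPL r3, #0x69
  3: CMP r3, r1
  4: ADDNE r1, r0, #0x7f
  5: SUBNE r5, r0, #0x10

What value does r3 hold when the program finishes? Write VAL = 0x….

0: ✓ CMP  NZCV=1000
1: · MOVGE
2: · MOVPL
3: ✓ CMP  NZCV=1000
4: ✓ ADDNE  r1←0x0b
5: ✓ SUBNE  r5←0x7c

VAL = 0xbf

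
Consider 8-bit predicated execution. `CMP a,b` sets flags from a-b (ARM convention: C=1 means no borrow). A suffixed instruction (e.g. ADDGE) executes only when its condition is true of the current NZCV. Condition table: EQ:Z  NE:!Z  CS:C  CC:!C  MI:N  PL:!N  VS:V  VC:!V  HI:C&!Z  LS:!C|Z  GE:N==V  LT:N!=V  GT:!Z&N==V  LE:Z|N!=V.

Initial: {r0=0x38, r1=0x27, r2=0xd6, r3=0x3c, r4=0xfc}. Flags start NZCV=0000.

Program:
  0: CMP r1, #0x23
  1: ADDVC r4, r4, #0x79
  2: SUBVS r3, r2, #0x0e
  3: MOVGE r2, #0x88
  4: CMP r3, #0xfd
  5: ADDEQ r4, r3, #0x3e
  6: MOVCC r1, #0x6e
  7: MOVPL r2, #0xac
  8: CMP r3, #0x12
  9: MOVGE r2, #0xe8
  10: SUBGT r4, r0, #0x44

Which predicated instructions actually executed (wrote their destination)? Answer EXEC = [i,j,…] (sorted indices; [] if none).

EXEC = [1,3,6,7,9,10]

[0] flags=0010 → (cmp)
[1] flags=0010 VC?T → r4=0x75
[2] flags=0010 VS?F → skip
[3] flags=0010 GE?T → r2=0x88
[4] flags=0000 → (cmp)
[5] flags=0000 EQ?F → skip
[6] flags=0000 CC?T → r1=0x6e
[7] flags=0000 PL?T → r2=0xac
[8] flags=0010 → (cmp)
[9] flags=0010 GE?T → r2=0xe8
[10] flags=0010 GT?T → r4=0xf4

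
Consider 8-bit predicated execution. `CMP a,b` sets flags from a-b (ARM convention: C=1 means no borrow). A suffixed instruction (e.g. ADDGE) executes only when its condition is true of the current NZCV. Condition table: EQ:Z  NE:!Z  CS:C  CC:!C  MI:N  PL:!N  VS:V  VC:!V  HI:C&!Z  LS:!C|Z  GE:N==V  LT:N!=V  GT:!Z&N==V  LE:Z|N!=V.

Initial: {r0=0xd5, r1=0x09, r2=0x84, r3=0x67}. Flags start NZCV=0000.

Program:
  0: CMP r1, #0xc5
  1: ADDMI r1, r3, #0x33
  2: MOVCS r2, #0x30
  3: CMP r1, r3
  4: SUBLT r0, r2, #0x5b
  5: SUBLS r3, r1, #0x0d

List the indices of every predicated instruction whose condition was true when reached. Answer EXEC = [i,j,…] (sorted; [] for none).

[0] flags=0000 → (cmp)
[1] flags=0000 MI?F → skip
[2] flags=0000 CS?F → skip
[3] flags=1000 → (cmp)
[4] flags=1000 LT?T → r0=0x29
[5] flags=1000 LS?T → r3=0xfc

EXEC = [4,5]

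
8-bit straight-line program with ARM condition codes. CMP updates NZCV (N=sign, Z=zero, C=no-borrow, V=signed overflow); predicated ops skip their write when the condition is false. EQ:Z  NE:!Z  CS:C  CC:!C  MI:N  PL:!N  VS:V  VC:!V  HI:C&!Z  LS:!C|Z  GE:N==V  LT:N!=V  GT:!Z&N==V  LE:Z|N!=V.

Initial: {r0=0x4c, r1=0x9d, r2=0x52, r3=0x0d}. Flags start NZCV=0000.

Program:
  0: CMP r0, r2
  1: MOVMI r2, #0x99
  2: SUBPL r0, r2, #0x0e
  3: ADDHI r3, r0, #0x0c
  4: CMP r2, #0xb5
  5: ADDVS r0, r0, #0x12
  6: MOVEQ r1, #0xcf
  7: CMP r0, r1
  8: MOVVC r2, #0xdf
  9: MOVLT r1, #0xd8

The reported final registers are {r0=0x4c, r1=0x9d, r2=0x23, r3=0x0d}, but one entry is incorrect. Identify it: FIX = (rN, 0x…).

FIX = (r2, 0x99)

[0] flags=1000 → (cmp)
[1] flags=1000 MI?T → r2=0x99
[2] flags=1000 PL?F → skip
[3] flags=1000 HI?F → skip
[4] flags=1000 → (cmp)
[5] flags=1000 VS?F → skip
[6] flags=1000 EQ?F → skip
[7] flags=1001 → (cmp)
[8] flags=1001 VC?F → skip
[9] flags=1001 LT?F → skip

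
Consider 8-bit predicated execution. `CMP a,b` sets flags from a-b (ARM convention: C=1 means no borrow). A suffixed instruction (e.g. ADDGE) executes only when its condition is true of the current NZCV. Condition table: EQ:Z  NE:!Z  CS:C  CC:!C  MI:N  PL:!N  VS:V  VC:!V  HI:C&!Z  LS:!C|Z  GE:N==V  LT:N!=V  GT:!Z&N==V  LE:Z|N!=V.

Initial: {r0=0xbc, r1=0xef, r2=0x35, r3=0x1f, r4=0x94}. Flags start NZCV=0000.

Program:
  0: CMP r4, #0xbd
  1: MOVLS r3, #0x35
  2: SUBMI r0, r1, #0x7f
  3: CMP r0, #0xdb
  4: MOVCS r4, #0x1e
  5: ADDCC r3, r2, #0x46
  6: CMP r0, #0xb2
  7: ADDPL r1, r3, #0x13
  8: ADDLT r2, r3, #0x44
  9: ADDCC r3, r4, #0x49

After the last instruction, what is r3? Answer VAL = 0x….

0: ✓ CMP  NZCV=1000
1: ✓ MOVLS  r3←0x35
2: ✓ SUBMI  r0←0x70
3: ✓ CMP  NZCV=1001
4: · MOVCS
5: ✓ ADDCC  r3←0x7b
6: ✓ CMP  NZCV=1001
7: · ADDPL
8: · ADDLT
9: ✓ ADDCC  r3←0xdd

VAL = 0xdd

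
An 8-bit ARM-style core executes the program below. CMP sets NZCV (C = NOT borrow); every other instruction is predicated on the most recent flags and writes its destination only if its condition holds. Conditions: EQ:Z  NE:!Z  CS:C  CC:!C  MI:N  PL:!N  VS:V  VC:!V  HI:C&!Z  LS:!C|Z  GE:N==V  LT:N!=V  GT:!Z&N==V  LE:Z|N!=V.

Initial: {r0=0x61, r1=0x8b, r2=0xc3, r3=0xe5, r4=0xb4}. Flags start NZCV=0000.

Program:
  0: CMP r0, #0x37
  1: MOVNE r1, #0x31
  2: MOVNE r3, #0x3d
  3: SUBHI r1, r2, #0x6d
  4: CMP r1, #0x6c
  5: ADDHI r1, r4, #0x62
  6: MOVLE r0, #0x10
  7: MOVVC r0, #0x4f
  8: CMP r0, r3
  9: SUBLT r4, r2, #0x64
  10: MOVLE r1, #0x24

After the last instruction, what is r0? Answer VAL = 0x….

VAL = 0x4f

0: ✓ CMP  NZCV=0010
1: ✓ MOVNE  r1←0x31
2: ✓ MOVNE  r3←0x3d
3: ✓ SUBHI  r1←0x56
4: ✓ CMP  NZCV=1000
5: · ADDHI
6: ✓ MOVLE  r0←0x10
7: ✓ MOVVC  r0←0x4f
8: ✓ CMP  NZCV=0010
9: · SUBLT
10: · MOVLE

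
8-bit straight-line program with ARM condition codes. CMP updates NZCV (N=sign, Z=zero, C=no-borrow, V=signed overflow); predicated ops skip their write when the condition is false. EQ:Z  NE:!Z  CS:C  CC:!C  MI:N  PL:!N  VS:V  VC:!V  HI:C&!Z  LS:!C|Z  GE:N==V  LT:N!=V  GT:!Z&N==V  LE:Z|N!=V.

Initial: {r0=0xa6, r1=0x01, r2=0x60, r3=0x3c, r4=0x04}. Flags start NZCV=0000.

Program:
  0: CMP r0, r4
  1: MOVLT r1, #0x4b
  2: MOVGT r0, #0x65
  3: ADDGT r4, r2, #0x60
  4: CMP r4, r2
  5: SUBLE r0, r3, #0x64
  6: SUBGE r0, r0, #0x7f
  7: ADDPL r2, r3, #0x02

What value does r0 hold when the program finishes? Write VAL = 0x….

0: ✓ CMP  NZCV=1010
1: ✓ MOVLT  r1←0x4b
2: · MOVGT
3: · ADDGT
4: ✓ CMP  NZCV=1000
5: ✓ SUBLE  r0←0xd8
6: · SUBGE
7: · ADDPL

VAL = 0xd8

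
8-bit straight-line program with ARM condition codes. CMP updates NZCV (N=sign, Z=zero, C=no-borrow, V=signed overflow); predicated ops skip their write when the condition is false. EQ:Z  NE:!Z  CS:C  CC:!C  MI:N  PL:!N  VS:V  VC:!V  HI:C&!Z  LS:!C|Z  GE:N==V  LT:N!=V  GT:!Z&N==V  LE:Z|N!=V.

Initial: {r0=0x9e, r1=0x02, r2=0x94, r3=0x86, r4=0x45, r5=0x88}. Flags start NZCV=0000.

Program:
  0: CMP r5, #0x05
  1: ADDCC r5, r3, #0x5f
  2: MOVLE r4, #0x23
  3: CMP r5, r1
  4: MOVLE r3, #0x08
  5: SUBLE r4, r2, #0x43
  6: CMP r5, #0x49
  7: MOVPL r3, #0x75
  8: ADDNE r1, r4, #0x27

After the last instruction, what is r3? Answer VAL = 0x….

VAL = 0x75

[0] flags=1010 → (cmp)
[1] flags=1010 CC?F → skip
[2] flags=1010 LE?T → r4=0x23
[3] flags=1010 → (cmp)
[4] flags=1010 LE?T → r3=0x08
[5] flags=1010 LE?T → r4=0x51
[6] flags=0011 → (cmp)
[7] flags=0011 PL?T → r3=0x75
[8] flags=0011 NE?T → r1=0x78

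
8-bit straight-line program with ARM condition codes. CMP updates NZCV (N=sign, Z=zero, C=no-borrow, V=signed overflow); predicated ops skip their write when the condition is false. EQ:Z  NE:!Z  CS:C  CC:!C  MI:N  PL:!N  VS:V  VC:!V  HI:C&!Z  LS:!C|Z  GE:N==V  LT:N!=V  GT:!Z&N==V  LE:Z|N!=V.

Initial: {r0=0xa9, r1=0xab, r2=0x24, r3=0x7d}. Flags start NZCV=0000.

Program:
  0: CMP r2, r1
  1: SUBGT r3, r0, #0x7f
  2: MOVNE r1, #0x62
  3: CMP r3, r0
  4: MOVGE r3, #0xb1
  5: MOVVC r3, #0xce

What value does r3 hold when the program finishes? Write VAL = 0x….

[0] flags=0000 → (cmp)
[1] flags=0000 GT?T → r3=0x2a
[2] flags=0000 NE?T → r1=0x62
[3] flags=1001 → (cmp)
[4] flags=1001 GE?T → r3=0xb1
[5] flags=1001 VC?F → skip

VAL = 0xb1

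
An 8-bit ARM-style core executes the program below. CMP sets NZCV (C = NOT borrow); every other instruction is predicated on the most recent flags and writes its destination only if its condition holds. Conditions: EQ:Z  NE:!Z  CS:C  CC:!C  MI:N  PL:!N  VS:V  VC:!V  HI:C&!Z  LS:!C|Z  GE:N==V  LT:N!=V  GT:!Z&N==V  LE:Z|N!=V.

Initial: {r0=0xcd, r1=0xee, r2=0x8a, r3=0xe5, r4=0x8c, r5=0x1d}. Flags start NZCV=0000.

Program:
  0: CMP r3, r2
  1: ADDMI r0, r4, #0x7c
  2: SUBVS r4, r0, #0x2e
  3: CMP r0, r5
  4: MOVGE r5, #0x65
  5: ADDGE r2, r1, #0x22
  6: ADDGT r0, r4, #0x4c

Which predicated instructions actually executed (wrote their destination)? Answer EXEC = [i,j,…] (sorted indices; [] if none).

[0] flags=0010 → (cmp)
[1] flags=0010 MI?F → skip
[2] flags=0010 VS?F → skip
[3] flags=1010 → (cmp)
[4] flags=1010 GE?F → skip
[5] flags=1010 GE?F → skip
[6] flags=1010 GT?F → skip

EXEC = []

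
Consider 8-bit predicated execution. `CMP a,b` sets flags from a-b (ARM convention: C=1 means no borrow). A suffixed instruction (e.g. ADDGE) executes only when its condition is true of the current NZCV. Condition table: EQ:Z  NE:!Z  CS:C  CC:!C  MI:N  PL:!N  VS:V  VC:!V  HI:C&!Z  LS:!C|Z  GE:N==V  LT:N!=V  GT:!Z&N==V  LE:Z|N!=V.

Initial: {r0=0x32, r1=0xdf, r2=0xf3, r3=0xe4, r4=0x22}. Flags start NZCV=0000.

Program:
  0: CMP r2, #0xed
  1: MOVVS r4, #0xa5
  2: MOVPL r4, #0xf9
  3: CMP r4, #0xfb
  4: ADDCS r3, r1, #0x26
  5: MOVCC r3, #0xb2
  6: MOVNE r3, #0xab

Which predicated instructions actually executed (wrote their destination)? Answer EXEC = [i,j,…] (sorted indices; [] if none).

[0] flags=0010 → (cmp)
[1] flags=0010 VS?F → skip
[2] flags=0010 PL?T → r4=0xf9
[3] flags=1000 → (cmp)
[4] flags=1000 CS?F → skip
[5] flags=1000 CC?T → r3=0xb2
[6] flags=1000 NE?T → r3=0xab

EXEC = [2,5,6]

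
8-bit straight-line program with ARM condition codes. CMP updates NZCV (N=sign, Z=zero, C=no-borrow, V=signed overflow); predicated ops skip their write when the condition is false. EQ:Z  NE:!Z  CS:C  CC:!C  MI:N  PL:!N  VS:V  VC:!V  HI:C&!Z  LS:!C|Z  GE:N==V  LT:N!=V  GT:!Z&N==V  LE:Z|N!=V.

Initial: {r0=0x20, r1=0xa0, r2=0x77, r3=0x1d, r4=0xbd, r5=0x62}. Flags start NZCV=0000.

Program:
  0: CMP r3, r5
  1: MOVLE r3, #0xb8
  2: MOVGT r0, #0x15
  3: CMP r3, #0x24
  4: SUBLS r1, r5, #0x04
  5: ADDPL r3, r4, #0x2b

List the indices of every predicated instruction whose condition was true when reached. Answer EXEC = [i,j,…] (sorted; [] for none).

0: ✓ CMP  NZCV=1000
1: ✓ MOVLE  r3←0xb8
2: · MOVGT
3: ✓ CMP  NZCV=1010
4: · SUBLS
5: · ADDPL

EXEC = [1]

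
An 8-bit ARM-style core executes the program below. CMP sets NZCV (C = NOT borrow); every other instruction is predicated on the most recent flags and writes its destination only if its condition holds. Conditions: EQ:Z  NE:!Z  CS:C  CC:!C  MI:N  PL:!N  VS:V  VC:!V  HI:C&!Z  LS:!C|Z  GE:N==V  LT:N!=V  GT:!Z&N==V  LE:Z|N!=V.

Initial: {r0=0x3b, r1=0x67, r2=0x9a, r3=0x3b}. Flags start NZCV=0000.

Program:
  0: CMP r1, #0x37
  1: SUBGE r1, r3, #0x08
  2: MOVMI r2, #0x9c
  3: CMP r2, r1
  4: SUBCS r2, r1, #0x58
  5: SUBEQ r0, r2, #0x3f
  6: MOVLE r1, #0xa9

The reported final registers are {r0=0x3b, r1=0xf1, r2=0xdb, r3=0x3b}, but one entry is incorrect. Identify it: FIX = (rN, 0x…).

[0] flags=0010 → (cmp)
[1] flags=0010 GE?T → r1=0x33
[2] flags=0010 MI?F → skip
[3] flags=0011 → (cmp)
[4] flags=0011 CS?T → r2=0xdb
[5] flags=0011 EQ?F → skip
[6] flags=0011 LE?T → r1=0xa9

FIX = (r1, 0xa9)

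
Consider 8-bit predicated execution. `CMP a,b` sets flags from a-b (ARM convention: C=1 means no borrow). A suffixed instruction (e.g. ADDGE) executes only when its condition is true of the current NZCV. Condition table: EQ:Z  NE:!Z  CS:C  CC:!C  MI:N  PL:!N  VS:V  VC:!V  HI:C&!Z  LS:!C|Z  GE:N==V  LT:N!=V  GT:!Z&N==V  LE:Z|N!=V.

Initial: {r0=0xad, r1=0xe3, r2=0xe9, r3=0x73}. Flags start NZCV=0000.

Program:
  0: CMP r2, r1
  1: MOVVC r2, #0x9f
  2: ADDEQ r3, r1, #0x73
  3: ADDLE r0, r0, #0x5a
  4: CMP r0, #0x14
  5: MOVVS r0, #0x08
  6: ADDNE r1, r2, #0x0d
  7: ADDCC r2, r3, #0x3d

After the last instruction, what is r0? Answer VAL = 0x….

VAL = 0xad

[0] flags=0010 → (cmp)
[1] flags=0010 VC?T → r2=0x9f
[2] flags=0010 EQ?F → skip
[3] flags=0010 LE?F → skip
[4] flags=1010 → (cmp)
[5] flags=1010 VS?F → skip
[6] flags=1010 NE?T → r1=0xac
[7] flags=1010 CC?F → skip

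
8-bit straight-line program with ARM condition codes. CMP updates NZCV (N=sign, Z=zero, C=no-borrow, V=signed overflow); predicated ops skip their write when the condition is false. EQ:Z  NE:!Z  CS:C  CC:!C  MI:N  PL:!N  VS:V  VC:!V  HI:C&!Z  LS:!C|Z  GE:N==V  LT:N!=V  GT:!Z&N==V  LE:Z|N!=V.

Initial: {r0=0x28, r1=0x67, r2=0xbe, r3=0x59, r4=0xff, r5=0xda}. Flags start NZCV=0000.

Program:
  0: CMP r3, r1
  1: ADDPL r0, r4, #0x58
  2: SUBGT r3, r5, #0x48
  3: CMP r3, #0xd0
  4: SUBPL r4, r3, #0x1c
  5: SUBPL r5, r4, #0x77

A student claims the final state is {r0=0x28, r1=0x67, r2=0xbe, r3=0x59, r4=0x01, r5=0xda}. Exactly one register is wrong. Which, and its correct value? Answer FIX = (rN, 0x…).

[0] flags=1000 → (cmp)
[1] flags=1000 PL?F → skip
[2] flags=1000 GT?F → skip
[3] flags=1001 → (cmp)
[4] flags=1001 PL?F → skip
[5] flags=1001 PL?F → skip

FIX = (r4, 0xff)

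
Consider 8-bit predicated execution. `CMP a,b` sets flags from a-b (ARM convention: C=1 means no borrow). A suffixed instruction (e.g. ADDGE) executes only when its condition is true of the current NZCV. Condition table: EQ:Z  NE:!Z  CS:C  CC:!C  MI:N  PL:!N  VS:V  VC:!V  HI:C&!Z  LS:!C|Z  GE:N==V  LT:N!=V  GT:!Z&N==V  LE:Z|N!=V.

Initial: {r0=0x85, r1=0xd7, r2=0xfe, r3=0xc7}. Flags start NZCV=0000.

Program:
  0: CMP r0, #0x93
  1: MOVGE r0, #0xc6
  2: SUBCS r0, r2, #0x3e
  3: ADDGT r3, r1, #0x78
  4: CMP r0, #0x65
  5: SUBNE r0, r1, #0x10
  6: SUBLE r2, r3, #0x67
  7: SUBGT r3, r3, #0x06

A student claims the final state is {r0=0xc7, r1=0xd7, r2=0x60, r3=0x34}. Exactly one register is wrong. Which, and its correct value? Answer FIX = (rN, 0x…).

0: ✓ CMP  NZCV=1000
1: · MOVGE
2: · SUBCS
3: · ADDGT
4: ✓ CMP  NZCV=0011
5: ✓ SUBNE  r0←0xc7
6: ✓ SUBLE  r2←0x60
7: · SUBGT

FIX = (r3, 0xc7)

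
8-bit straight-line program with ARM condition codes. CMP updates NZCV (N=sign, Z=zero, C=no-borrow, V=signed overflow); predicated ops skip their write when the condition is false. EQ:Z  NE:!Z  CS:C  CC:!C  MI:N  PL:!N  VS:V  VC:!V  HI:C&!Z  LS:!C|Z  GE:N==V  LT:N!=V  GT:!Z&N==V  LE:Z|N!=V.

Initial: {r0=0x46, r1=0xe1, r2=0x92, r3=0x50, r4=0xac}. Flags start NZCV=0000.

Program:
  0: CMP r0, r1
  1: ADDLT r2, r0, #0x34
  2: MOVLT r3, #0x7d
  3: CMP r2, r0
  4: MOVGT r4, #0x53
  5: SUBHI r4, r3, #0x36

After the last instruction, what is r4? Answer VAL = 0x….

0: ✓ CMP  NZCV=0000
1: · ADDLT
2: · MOVLT
3: ✓ CMP  NZCV=0011
4: · MOVGT
5: ✓ SUBHI  r4←0x1a

VAL = 0x1a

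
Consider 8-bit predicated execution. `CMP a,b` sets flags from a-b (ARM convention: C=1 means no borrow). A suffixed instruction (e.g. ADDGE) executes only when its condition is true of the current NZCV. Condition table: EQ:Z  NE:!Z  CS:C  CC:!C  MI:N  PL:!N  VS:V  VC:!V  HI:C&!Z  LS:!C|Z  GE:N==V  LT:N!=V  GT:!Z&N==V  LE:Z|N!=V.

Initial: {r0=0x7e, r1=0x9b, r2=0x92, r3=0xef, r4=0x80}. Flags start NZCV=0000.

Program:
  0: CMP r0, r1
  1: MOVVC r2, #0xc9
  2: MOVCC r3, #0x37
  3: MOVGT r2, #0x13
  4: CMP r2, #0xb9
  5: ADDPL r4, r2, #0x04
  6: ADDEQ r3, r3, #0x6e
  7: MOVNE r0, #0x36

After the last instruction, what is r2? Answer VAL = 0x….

VAL = 0x13

[0] flags=1001 → (cmp)
[1] flags=1001 VC?F → skip
[2] flags=1001 CC?T → r3=0x37
[3] flags=1001 GT?T → r2=0x13
[4] flags=0000 → (cmp)
[5] flags=0000 PL?T → r4=0x17
[6] flags=0000 EQ?F → skip
[7] flags=0000 NE?T → r0=0x36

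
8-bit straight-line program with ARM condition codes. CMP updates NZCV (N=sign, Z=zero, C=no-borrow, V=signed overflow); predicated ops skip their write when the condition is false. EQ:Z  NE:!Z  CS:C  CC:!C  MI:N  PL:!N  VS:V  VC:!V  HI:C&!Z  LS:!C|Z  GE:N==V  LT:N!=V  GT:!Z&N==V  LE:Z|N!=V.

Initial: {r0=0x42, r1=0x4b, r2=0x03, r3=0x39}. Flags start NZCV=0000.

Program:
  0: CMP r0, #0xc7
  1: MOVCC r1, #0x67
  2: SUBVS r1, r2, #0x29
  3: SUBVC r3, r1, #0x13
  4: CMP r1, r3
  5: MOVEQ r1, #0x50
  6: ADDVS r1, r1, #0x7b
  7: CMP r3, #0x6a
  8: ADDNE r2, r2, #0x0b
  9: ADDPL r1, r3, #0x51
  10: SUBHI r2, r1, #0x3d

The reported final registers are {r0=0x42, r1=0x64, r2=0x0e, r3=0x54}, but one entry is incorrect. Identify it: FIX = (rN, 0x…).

FIX = (r1, 0x67)

[0] flags=0000 → (cmp)
[1] flags=0000 CC?T → r1=0x67
[2] flags=0000 VS?F → skip
[3] flags=0000 VC?T → r3=0x54
[4] flags=0010 → (cmp)
[5] flags=0010 EQ?F → skip
[6] flags=0010 VS?F → skip
[7] flags=1000 → (cmp)
[8] flags=1000 NE?T → r2=0x0e
[9] flags=1000 PL?F → skip
[10] flags=1000 HI?F → skip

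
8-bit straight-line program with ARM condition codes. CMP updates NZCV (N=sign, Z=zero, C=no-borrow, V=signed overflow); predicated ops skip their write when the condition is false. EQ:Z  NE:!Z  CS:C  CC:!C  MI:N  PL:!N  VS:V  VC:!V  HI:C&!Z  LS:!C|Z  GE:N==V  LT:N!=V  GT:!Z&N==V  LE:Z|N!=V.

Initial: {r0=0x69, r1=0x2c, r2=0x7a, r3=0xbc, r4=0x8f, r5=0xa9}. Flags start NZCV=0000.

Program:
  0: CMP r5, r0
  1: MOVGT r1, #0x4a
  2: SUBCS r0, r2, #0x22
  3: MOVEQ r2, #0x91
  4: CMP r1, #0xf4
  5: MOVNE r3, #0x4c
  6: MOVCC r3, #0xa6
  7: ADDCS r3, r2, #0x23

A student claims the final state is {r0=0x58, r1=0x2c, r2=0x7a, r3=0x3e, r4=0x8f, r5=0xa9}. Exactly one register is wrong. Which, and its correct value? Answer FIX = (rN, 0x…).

FIX = (r3, 0xa6)

0: ✓ CMP  NZCV=0011
1: · MOVGT
2: ✓ SUBCS  r0←0x58
3: · MOVEQ
4: ✓ CMP  NZCV=0000
5: ✓ MOVNE  r3←0x4c
6: ✓ MOVCC  r3←0xa6
7: · ADDCS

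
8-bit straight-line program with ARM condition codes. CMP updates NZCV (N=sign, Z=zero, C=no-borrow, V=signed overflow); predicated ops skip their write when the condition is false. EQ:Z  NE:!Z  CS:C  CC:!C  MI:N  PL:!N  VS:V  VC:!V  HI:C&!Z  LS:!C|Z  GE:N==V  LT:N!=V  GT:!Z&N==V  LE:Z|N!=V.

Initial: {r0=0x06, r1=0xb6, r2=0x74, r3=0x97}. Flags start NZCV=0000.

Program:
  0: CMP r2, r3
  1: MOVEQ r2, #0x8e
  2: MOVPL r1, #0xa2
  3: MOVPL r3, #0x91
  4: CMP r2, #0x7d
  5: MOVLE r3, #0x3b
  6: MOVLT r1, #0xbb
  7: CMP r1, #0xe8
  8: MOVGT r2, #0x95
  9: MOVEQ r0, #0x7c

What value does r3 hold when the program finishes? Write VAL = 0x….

VAL = 0x3b

[0] flags=1001 → (cmp)
[1] flags=1001 EQ?F → skip
[2] flags=1001 PL?F → skip
[3] flags=1001 PL?F → skip
[4] flags=1000 → (cmp)
[5] flags=1000 LE?T → r3=0x3b
[6] flags=1000 LT?T → r1=0xbb
[7] flags=1000 → (cmp)
[8] flags=1000 GT?F → skip
[9] flags=1000 EQ?F → skip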